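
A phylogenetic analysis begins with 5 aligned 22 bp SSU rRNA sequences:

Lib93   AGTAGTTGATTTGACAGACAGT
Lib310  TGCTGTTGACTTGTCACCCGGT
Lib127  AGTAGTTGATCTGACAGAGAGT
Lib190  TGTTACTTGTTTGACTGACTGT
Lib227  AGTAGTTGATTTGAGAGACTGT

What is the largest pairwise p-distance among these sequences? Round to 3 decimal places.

Pairwise Hamming distances:
  Lib93 vs Lib310: 8
  Lib93 vs Lib127: 2
  Lib93 vs Lib190: 8
  Lib93 vs Lib227: 2
  Lib310 vs Lib127: 10
  Lib310 vs Lib190: 11
  Lib310 vs Lib227: 9
  Lib127 vs Lib190: 10
  Lib127 vs Lib227: 4
  Lib190 vs Lib227: 8
The largest is 11 mismatches, between Lib310 and Lib190; p = 11/22 = 0.500.

0.500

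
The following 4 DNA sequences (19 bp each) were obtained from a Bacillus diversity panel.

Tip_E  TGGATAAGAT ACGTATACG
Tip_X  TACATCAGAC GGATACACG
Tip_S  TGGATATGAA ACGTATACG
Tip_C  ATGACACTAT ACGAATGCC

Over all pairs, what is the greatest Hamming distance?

15

Pairwise Hamming distances:
  Tip_E vs Tip_X: 8
  Tip_E vs Tip_S: 2
  Tip_E vs Tip_C: 8
  Tip_X vs Tip_S: 9
  Tip_X vs Tip_C: 15
  Tip_S vs Tip_C: 9
The largest is 15, between Tip_X and Tip_C.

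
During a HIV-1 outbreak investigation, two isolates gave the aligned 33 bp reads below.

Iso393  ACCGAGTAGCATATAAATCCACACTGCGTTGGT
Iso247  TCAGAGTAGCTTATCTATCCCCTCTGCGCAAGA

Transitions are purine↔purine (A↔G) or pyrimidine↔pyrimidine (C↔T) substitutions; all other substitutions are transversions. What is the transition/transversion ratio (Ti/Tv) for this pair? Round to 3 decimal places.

0.222

Mismatches occur at site 1 (A↔T, transversion), site 3 (C↔A, transversion), site 11 (A↔T, transversion), site 15 (A↔C, transversion), site 16 (A↔T, transversion), site 21 (A↔C, transversion), site 23 (A↔T, transversion), site 29 (T↔C, transition), site 30 (T↔A, transversion), site 31 (G↔A, transition), site 33 (T↔A, transversion).
Of the 11 differences, 2 transitions and 9 transversions, so Ti/Tv = 2/9 = 0.222.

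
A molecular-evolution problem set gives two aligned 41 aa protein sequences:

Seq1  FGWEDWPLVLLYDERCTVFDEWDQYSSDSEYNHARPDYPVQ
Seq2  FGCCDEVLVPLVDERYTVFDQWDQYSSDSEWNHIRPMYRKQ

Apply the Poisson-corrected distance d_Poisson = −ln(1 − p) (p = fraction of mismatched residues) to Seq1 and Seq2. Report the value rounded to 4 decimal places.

0.3814

The sequences differ at positions 3 (W/C), 4 (E/C), 6 (W/E), 7 (P/V), 10 (L/P), 12 (Y/V), 16 (C/Y), 21 (E/Q), 31 (Y/W), 34 (A/I), 37 (D/M), 39 (P/R), 40 (V/K).
p = 13/41 = 0.317073.
d = −ln(1 − 0.317073) = −ln(0.682927) = 0.3814.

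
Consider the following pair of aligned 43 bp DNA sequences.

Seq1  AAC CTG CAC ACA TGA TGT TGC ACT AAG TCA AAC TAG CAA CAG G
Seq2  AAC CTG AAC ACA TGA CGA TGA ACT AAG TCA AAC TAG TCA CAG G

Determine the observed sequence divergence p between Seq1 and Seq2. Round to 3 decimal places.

0.140

Differing sites — 7:C/A; 16:T/C; 18:T/A; 21:C/A; 37:C/T; 38:A/C.
There are 6 differences over 43 sites, so p = 6/43 = 0.140.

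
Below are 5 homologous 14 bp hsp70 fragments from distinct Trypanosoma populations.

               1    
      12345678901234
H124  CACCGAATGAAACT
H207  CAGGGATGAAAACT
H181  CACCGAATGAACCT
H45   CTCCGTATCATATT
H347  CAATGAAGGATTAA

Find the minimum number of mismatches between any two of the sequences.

1

Pairwise Hamming distances:
  H124 vs H207: 5
  H124 vs H181: 1
  H124 vs H45: 5
  H124 vs H347: 7
  H207 vs H181: 6
  H207 vs H45: 9
  H207 vs H347: 8
  H181 vs H45: 6
  H181 vs H347: 7
  H45 vs H347: 9
The smallest is 1, between H124 and H181.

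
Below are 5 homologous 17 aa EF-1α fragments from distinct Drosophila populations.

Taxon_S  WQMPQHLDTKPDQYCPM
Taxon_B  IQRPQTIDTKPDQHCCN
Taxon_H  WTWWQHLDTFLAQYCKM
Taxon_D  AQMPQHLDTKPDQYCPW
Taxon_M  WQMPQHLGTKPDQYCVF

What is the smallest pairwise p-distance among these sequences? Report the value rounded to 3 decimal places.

0.118

Pairwise Hamming distances:
  Taxon_S vs Taxon_B: 7
  Taxon_S vs Taxon_H: 7
  Taxon_S vs Taxon_D: 2
  Taxon_S vs Taxon_M: 3
  Taxon_B vs Taxon_H: 12
  Taxon_B vs Taxon_D: 7
  Taxon_B vs Taxon_M: 8
  Taxon_H vs Taxon_D: 9
  Taxon_H vs Taxon_M: 9
  Taxon_D vs Taxon_M: 4
The smallest is 2 mismatches, between Taxon_S and Taxon_D; p = 2/17 = 0.118.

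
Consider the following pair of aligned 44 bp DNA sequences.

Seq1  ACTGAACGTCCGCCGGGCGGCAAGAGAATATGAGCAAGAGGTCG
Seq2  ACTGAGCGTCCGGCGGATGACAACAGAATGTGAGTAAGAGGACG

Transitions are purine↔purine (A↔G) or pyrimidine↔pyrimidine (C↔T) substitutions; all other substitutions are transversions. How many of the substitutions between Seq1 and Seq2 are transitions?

6

The sequences differ at positions 6 (A/G, transition), 13 (C/G, transversion), 17 (G/A, transition), 18 (C/T, transition), 20 (G/A, transition), 24 (G/C, transversion), 30 (A/G, transition), 35 (C/T, transition), 42 (T/A, transversion).
Of the 9 differences, 6 transitions and 3 transversions, so the answer is 6.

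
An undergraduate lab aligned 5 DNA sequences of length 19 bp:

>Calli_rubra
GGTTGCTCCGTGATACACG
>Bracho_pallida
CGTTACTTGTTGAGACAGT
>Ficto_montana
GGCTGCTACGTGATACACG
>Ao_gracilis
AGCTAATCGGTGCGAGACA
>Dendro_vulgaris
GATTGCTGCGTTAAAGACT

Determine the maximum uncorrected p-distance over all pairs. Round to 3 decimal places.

Pairwise Hamming distances:
  Calli_rubra vs Bracho_pallida: 8
  Calli_rubra vs Ficto_montana: 2
  Calli_rubra vs Ao_gracilis: 9
  Calli_rubra vs Dendro_vulgaris: 6
  Bracho_pallida vs Ficto_montana: 9
  Bracho_pallida vs Ao_gracilis: 9
  Bracho_pallida vs Dendro_vulgaris: 10
  Ficto_montana vs Ao_gracilis: 9
  Ficto_montana vs Dendro_vulgaris: 7
  Ao_gracilis vs Dendro_vulgaris: 11
The largest is 11 mismatches, between Ao_gracilis and Dendro_vulgaris; p = 11/19 = 0.579.

0.579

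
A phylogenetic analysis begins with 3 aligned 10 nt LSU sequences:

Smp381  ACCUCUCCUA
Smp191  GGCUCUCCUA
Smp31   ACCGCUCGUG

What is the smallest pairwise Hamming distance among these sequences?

2

Pairwise Hamming distances:
  Smp381 vs Smp191: 2
  Smp381 vs Smp31: 3
  Smp191 vs Smp31: 5
The smallest is 2, between Smp381 and Smp191.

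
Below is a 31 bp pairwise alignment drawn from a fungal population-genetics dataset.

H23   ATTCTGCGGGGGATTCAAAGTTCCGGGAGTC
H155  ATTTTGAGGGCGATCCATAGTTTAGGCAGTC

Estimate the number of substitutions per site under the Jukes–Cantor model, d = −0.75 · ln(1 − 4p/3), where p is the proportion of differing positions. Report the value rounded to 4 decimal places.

0.3163

Differing sites — 4:C/T; 7:C/A; 11:G/C; 15:T/C; 18:A/T; 23:C/T; 24:C/A; 27:G/C.
p = 8/31 = 0.258065.
d = −0.75 · ln(1 − (4/3)·0.258065) = −0.75 · ln(0.655913) = −0.75 · (-0.421727) = 0.3163.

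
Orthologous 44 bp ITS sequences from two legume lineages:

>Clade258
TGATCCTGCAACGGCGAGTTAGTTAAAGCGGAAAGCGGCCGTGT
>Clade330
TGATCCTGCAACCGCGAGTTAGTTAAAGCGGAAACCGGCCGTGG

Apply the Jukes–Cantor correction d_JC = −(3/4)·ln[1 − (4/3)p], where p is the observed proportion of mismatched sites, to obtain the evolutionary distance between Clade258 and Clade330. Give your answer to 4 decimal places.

The sequences differ at positions 13 (G/C), 35 (G/C), 44 (T/G).
p = 3/44 = 0.068182.
d = −0.75 · ln(1 − (4/3)·0.068182) = −0.75 · ln(0.909091) = −0.75 · (-0.095310) = 0.0715.

0.0715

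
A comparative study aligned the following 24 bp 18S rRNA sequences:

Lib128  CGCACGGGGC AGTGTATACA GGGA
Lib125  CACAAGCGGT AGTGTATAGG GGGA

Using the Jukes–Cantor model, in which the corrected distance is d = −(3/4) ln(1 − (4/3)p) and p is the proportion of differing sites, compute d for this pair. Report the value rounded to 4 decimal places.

0.3041

The sequences differ at positions 2 (G/A), 5 (C/A), 7 (G/C), 10 (C/T), 19 (C/G), 20 (A/G).
p = 6/24 = 0.250000.
d = −0.75 · ln(1 − (4/3)·0.250000) = −0.75 · ln(0.666667) = −0.75 · (-0.405465) = 0.3041.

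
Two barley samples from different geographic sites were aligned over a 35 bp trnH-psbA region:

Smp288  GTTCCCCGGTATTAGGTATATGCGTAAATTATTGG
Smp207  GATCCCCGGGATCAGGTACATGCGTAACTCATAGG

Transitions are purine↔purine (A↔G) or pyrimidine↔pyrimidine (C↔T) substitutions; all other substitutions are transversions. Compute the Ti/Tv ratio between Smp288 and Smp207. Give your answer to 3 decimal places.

0.750

Mismatches occur at site 2 (T→A, transversion), site 10 (T→G, transversion), site 13 (T→C, transition), site 19 (T→C, transition), site 28 (A→C, transversion), site 30 (T→C, transition), site 33 (T→A, transversion).
Of the 7 differences, 3 transitions and 4 transversions, so Ti/Tv = 3/4 = 0.750.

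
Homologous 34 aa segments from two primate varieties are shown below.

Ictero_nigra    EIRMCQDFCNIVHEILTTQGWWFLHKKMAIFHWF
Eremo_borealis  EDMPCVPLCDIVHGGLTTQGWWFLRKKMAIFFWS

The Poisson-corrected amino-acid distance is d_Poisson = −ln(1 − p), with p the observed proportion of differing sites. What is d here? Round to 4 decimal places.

0.4353

The sequences differ at positions 2 (I/D), 3 (R/M), 4 (M/P), 6 (Q/V), 7 (D/P), 8 (F/L), 10 (N/D), 14 (E/G), 15 (I/G), 25 (H/R), 32 (H/F), 34 (F/S).
p = 12/34 = 0.352941.
d = −ln(1 − 0.352941) = −ln(0.647059) = 0.4353.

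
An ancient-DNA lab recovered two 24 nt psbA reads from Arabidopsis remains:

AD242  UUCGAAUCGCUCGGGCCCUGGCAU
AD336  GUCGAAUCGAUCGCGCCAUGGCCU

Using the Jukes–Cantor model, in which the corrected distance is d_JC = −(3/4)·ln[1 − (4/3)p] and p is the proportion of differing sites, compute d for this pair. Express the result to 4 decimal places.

Differing sites — 1:U/G; 10:C/A; 14:G/C; 18:C/A; 23:A/C.
p = 5/24 = 0.208333.
d = −0.75 · ln(1 − (4/3)·0.208333) = −0.75 · ln(0.722223) = −0.75 · (-0.325421) = 0.2441.

0.2441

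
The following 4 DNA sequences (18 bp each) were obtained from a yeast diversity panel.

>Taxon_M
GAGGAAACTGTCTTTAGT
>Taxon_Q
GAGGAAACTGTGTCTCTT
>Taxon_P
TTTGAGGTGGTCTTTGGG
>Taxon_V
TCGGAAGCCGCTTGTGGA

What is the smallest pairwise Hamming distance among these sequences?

Pairwise Hamming distances:
  Taxon_M vs Taxon_Q: 4
  Taxon_M vs Taxon_P: 9
  Taxon_M vs Taxon_V: 9
  Taxon_Q vs Taxon_P: 12
  Taxon_Q vs Taxon_V: 10
  Taxon_P vs Taxon_V: 9
The smallest is 4, between Taxon_M and Taxon_Q.

4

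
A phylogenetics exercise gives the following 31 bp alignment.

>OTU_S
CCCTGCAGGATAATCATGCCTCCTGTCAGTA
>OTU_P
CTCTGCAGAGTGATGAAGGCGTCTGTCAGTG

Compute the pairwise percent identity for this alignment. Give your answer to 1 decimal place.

The sequences differ at positions 2 (C/T), 9 (G/A), 10 (A/G), 12 (A/G), 15 (C/G), 17 (T/A), 19 (C/G), 21 (T/G), 22 (C/T), 31 (A/G).
21 of the 31 sites match, so the percent identity is 21/31 × 100 = 67.7%.

67.7%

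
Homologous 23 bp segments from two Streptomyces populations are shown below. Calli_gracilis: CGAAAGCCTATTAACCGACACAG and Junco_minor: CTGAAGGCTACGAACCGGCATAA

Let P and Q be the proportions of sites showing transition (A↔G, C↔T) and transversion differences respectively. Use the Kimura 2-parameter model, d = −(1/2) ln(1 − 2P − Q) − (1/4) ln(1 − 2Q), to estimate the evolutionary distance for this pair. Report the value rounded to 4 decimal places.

The sequences differ at positions 2 (G/T, transversion), 3 (A/G, transition), 7 (C/G, transversion), 11 (T/C, transition), 12 (T/G, transversion), 18 (A/G, transition), 21 (C/T, transition), 23 (G/A, transition).
Of the 8 differences, 5 transitions and 3 transversions over 23 sites: P = 5/23 = 0.217391, Q = 3/23 = 0.130435.
d = −0.5·ln(0.434783) − 0.25·ln(0.739130) = −0.5·(-0.832908) − 0.25·(-0.302281) = 0.4920.

0.4920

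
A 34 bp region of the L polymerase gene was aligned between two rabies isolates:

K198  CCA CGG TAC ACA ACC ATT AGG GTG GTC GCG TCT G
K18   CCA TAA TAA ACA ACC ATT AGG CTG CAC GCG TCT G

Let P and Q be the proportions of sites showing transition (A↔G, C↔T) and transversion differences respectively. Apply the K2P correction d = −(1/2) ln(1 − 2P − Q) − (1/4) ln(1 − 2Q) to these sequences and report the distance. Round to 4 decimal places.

The sequences differ at positions 4 (C/T, transition), 5 (G/A, transition), 6 (G/A, transition), 9 (C/A, transversion), 22 (G/C, transversion), 25 (G/C, transversion), 26 (T/A, transversion).
Of the 7 differences, 3 transitions and 4 transversions over 34 sites: P = 3/34 = 0.088235, Q = 4/34 = 0.117647.
d = −0.5·ln(0.705883) − 0.25·ln(0.764706) = −0.5·(-0.348306) − 0.25·(-0.268264) = 0.2412.

0.2412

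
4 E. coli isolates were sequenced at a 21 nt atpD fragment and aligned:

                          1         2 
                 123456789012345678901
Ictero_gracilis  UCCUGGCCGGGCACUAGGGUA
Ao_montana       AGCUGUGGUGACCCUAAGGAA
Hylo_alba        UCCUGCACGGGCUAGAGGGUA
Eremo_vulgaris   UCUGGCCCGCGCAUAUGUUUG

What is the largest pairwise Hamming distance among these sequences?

19

Pairwise Hamming distances:
  Ictero_gracilis vs Ao_montana: 10
  Ictero_gracilis vs Hylo_alba: 5
  Ictero_gracilis vs Eremo_vulgaris: 10
  Ao_montana vs Hylo_alba: 12
  Ao_montana vs Eremo_vulgaris: 19
  Hylo_alba vs Eremo_vulgaris: 11
The largest is 19, between Ao_montana and Eremo_vulgaris.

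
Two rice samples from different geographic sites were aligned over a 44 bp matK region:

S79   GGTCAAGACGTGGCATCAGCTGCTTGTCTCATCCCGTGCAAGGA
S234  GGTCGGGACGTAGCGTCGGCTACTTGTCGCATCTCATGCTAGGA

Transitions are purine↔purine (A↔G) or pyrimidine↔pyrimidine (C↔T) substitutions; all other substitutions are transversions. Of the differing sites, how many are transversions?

2

Mismatches occur at site 5 (A→G, transition), site 6 (A→G, transition), site 12 (G→A, transition), site 15 (A→G, transition), site 18 (A→G, transition), site 22 (G→A, transition), site 29 (T→G, transversion), site 34 (C→T, transition), site 36 (G→A, transition), site 40 (A→T, transversion).
Of the 10 differences, 8 transitions and 2 transversions, so the answer is 2.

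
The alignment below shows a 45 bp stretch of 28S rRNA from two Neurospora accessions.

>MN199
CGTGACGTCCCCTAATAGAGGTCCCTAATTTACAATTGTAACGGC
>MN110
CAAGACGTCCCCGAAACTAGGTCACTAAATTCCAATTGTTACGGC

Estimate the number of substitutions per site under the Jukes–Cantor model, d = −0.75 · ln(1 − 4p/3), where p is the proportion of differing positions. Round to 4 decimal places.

0.2635

The sequences differ at positions 2 (G/A), 3 (T/A), 13 (T/G), 16 (T/A), 17 (A/C), 18 (G/T), 24 (C/A), 29 (T/A), 32 (A/C), 40 (A/T).
p = 10/45 = 0.222222.
d = −0.75 · ln(1 − (4/3)·0.222222) = −0.75 · ln(0.703704) = −0.75 · (-0.351397) = 0.2635.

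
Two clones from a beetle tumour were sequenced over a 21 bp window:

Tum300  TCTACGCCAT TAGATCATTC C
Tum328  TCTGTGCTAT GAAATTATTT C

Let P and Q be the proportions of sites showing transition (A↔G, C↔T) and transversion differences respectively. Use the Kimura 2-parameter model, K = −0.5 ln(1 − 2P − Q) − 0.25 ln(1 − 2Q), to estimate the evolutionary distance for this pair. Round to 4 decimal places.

0.5076

Differing sites — 4:A/G (Ti); 5:C/T (Ti); 8:C/T (Ti); 11:T/G (Tv); 13:G/A (Ti); 16:C/T (Ti); 20:C/T (Ti).
Of the 7 differences, 6 transitions and 1 transversion over 21 sites: P = 6/21 = 0.285714, Q = 1/21 = 0.047619.
d = −0.5·ln(0.380953) − 0.25·ln(0.904762) = −0.5·(-0.965079) − 0.25·(-0.100083) = 0.5076.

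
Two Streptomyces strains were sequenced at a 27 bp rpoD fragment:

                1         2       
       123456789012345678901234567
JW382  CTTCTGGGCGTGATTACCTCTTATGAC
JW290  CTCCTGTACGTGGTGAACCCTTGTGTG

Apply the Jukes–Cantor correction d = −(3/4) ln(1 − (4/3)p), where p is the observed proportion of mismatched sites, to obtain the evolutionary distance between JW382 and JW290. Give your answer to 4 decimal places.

0.5107

Differing sites — 3:T/C; 7:G/T; 8:G/A; 13:A/G; 15:T/G; 17:C/A; 19:T/C; 23:A/G; 26:A/T; 27:C/G.
p = 10/27 = 0.370370.
d = −0.75 · ln(1 − (4/3)·0.370370) = −0.75 · ln(0.506173) = −0.75 · (-0.680877) = 0.5107.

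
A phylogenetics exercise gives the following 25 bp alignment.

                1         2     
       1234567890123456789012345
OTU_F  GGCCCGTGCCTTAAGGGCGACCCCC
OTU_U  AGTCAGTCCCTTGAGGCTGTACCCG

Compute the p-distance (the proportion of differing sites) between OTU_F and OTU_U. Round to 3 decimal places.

0.400

Differing sites — 1:G/A; 3:C/T; 5:C/A; 8:G/C; 13:A/G; 17:G/C; 18:C/T; 20:A/T; 21:C/A; 25:C/G.
There are 10 differences over 25 sites, so p = 10/25 = 0.400.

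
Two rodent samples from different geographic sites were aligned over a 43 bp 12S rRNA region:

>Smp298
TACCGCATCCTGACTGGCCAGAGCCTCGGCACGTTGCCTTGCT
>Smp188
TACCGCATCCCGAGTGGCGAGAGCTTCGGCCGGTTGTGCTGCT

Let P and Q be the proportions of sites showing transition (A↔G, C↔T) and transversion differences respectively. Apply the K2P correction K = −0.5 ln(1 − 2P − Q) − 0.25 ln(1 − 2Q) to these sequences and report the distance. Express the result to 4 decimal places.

Differing sites — 11:T/C (Ti); 14:C/G (Tv); 19:C/G (Tv); 25:C/T (Ti); 31:A/C (Tv); 32:C/G (Tv); 37:C/T (Ti); 38:C/G (Tv); 39:T/C (Ti).
Of the 9 differences, 4 transitions and 5 transversions over 43 sites: P = 4/43 = 0.093023, Q = 5/43 = 0.116279.
d = −0.5·ln(0.697675) − 0.25·ln(0.767442) = −0.5·(-0.360002) − 0.25·(-0.264692) = 0.2462.

0.2462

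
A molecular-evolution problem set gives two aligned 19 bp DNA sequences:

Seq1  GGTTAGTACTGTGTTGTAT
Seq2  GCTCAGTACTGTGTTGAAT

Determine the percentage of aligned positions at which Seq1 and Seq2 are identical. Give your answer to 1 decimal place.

The sequences differ at positions 2 (G/C), 4 (T/C), 17 (T/A).
16 of the 19 sites match, so the percent identity is 16/19 × 100 = 84.2%.

84.2%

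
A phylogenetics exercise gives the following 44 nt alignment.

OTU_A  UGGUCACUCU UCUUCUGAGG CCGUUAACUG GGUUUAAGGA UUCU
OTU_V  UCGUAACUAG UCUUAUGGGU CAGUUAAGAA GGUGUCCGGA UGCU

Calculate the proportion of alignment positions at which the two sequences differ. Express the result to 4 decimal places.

Mismatches occur at site 2 (G/C), site 5 (C/A), site 9 (C/A), site 10 (U/G), site 15 (C/A), site 18 (A/G), site 20 (G/U), site 22 (C/A), site 28 (C/G), site 29 (U/A), site 30 (G/A), site 34 (U/G), site 36 (A/C), site 37 (A/C), site 42 (U/G).
There are 15 differences over 44 sites, so p = 15/44 = 0.3409.

0.3409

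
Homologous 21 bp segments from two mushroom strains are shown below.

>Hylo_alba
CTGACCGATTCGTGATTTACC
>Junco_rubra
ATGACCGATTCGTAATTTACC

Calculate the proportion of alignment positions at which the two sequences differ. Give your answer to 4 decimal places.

The sequences differ at positions 1 (C/A), 14 (G/A).
There are 2 differences over 21 sites, so p = 2/21 = 0.0952.

0.0952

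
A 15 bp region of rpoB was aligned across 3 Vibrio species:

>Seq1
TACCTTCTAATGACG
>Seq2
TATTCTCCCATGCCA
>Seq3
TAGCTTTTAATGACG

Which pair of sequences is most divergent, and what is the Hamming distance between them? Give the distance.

8

Pairwise Hamming distances:
  Seq1 vs Seq2: 7
  Seq1 vs Seq3: 2
  Seq2 vs Seq3: 8
The largest is 8, between Seq2 and Seq3.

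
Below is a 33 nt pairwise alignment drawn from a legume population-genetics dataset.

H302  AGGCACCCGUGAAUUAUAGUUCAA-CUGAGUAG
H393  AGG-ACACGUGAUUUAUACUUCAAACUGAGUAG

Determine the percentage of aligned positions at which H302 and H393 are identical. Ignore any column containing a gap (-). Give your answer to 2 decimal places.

90.32%

Excluding the 2 gap columns leaves 31 comparable sites.
Differing sites — 7:C/A; 13:A/U; 19:G/C.
28 of the 31 comparable sites match, so the percent identity is 28/31 × 100 = 90.32%.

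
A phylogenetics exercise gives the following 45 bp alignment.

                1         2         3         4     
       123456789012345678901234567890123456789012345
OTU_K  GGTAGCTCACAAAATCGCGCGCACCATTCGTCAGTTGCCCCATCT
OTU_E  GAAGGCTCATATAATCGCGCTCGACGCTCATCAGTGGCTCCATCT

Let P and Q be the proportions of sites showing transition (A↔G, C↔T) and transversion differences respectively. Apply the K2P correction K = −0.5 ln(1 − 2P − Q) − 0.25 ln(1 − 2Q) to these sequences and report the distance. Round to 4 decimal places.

0.3771

Mismatches occur at site 2 (G/A, transition), site 3 (T/A, transversion), site 4 (A/G, transition), site 10 (C/T, transition), site 12 (A/T, transversion), site 21 (G/T, transversion), site 23 (A/G, transition), site 24 (C/A, transversion), site 26 (A/G, transition), site 27 (T/C, transition), site 30 (G/A, transition), site 36 (T/G, transversion), site 39 (C/T, transition).
Of the 13 differences, 8 transitions and 5 transversions over 45 sites: P = 8/45 = 0.177778, Q = 5/45 = 0.111111.
d = −0.5·ln(0.533333) − 0.25·ln(0.777778) = −0.5·(-0.628609) − 0.25·(-0.251314) = 0.3771.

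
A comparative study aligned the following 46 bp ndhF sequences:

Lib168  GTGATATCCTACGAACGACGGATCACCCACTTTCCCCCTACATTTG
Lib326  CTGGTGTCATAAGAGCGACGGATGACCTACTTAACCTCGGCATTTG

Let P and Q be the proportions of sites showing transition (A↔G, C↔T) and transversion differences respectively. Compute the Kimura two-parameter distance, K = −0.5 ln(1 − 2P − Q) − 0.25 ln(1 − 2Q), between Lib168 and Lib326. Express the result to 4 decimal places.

0.3571

Mismatches occur at site 1 (G/C, transversion), site 4 (A/G, transition), site 6 (A/G, transition), site 9 (C/A, transversion), site 12 (C/A, transversion), site 15 (A/G, transition), site 24 (C/G, transversion), site 28 (C/T, transition), site 33 (T/A, transversion), site 34 (C/A, transversion), site 37 (C/T, transition), site 39 (T/G, transversion), site 40 (A/G, transition).
Of the 13 differences, 6 transitions and 7 transversions over 46 sites: P = 6/46 = 0.130435, Q = 7/46 = 0.152174.
d = −0.5·ln(0.586956) − 0.25·ln(0.695652) = −0.5·(-0.532805) − 0.25·(-0.362906) = 0.3571.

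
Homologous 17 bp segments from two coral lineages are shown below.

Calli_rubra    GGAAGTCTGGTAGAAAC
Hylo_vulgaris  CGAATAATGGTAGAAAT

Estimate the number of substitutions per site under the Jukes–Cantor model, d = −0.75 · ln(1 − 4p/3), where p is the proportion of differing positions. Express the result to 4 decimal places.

Mismatches occur at site 1 (G/C), site 5 (G/T), site 6 (T/A), site 7 (C/A), site 17 (C/T).
p = 5/17 = 0.294118.
d = −0.75 · ln(1 − (4/3)·0.294118) = −0.75 · ln(0.607843) = −0.75 · (-0.497839) = 0.3734.

0.3734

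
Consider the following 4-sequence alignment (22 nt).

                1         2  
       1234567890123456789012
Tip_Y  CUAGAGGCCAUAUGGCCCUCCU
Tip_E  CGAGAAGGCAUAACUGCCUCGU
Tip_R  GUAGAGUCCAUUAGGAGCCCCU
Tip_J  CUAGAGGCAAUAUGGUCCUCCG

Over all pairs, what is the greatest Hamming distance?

12

Pairwise Hamming distances:
  Tip_Y vs Tip_E: 8
  Tip_Y vs Tip_R: 7
  Tip_Y vs Tip_J: 3
  Tip_E vs Tip_R: 12
  Tip_E vs Tip_J: 10
  Tip_R vs Tip_J: 9
The largest is 12, between Tip_E and Tip_R.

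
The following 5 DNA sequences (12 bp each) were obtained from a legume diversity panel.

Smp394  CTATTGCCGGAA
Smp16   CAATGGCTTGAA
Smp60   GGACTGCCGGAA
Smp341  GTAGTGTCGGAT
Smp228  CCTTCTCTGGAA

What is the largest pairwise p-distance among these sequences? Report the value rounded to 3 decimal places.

0.750

Pairwise Hamming distances:
  Smp394 vs Smp16: 4
  Smp394 vs Smp60: 3
  Smp394 vs Smp341: 4
  Smp394 vs Smp228: 5
  Smp16 vs Smp60: 6
  Smp16 vs Smp341: 8
  Smp16 vs Smp228: 5
  Smp60 vs Smp341: 4
  Smp60 vs Smp228: 7
  Smp341 vs Smp228: 9
The largest is 9 mismatches, between Smp341 and Smp228; p = 9/12 = 0.750.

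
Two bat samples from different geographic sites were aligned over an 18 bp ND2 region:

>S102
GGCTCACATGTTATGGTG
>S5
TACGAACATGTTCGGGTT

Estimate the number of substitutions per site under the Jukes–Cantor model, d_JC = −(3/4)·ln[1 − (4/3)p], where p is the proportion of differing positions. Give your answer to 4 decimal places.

0.5482

Mismatches occur at site 1 (G→T), site 2 (G→A), site 4 (T→G), site 5 (C→A), site 13 (A→C), site 14 (T→G), site 18 (G→T).
p = 7/18 = 0.388889.
d = −0.75 · ln(1 − (4/3)·0.388889) = −0.75 · ln(0.481481) = −0.75 · (-0.730889) = 0.5482.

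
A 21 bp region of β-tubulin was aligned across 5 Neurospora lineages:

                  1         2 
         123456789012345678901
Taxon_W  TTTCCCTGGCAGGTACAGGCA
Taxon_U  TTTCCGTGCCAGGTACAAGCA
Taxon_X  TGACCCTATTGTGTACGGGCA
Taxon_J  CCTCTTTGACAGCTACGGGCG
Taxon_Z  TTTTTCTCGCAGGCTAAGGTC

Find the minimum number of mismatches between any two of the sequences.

Pairwise Hamming distances:
  Taxon_W vs Taxon_U: 3
  Taxon_W vs Taxon_X: 8
  Taxon_W vs Taxon_J: 8
  Taxon_W vs Taxon_Z: 8
  Taxon_U vs Taxon_X: 10
  Taxon_U vs Taxon_J: 9
  Taxon_U vs Taxon_Z: 11
  Taxon_X vs Taxon_J: 12
  Taxon_X vs Taxon_Z: 15
  Taxon_J vs Taxon_Z: 13
The smallest is 3, between Taxon_W and Taxon_U.

3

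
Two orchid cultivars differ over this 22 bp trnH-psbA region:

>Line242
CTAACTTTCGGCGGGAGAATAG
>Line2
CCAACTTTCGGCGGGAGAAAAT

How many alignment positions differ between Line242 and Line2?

3

Mismatches occur at site 2 (T/C), site 20 (T/A), site 22 (G/T).
That gives 3 mismatches out of 22 aligned sites, so the Hamming distance is 3.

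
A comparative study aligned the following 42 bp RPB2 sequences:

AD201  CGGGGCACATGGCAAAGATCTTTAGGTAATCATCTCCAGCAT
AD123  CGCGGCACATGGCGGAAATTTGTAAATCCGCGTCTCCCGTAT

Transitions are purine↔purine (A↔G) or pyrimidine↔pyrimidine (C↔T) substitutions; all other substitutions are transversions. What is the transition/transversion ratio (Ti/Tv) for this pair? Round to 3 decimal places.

1.333

The sequences differ at positions 3 (G/C, transversion), 14 (A/G, transition), 15 (A/G, transition), 17 (G/A, transition), 20 (C/T, transition), 22 (T/G, transversion), 25 (G/A, transition), 26 (G/A, transition), 28 (A/C, transversion), 29 (A/C, transversion), 30 (T/G, transversion), 32 (A/G, transition), 38 (A/C, transversion), 40 (C/T, transition).
Of the 14 differences, 8 transitions and 6 transversions, so Ti/Tv = 8/6 = 1.333.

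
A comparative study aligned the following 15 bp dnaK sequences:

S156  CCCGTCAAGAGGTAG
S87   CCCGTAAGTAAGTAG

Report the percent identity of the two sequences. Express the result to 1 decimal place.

Mismatches occur at site 6 (C↔A), site 8 (A↔G), site 9 (G↔T), site 11 (G↔A).
11 of the 15 sites match, so the percent identity is 11/15 × 100 = 73.3%.

73.3%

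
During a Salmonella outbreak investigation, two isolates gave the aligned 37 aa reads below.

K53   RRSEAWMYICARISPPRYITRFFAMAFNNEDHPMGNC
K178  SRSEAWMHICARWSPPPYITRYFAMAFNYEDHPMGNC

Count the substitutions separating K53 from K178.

Differing sites — 1:R/S; 8:Y/H; 13:I/W; 17:R/P; 22:F/Y; 29:N/Y.
That gives 6 mismatches out of 37 aligned sites, so the Hamming distance is 6.

6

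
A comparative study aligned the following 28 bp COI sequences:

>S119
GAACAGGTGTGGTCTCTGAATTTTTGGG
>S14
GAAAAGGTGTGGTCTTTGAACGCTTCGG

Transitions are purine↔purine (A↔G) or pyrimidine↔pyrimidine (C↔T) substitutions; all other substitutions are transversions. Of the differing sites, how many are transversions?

The sequences differ at positions 4 (C/A, transversion), 16 (C/T, transition), 21 (T/C, transition), 22 (T/G, transversion), 23 (T/C, transition), 26 (G/C, transversion).
Of the 6 differences, 3 transitions and 3 transversions, so the answer is 3.

3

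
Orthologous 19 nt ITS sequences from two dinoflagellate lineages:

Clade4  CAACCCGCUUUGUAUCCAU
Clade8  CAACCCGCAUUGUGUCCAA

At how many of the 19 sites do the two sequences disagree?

3

The sequences differ at positions 9 (U/A), 14 (A/G), 19 (U/A).
That gives 3 mismatches out of 19 aligned sites, so the Hamming distance is 3.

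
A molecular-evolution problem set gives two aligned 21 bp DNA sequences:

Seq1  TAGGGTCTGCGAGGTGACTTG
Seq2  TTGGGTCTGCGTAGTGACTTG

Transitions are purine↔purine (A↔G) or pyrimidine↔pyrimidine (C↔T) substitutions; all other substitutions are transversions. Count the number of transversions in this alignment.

2

Differing sites — 2:A/T (Tv); 12:A/T (Tv); 13:G/A (Ti).
Of the 3 differences, 1 transition and 2 transversions, so the answer is 2.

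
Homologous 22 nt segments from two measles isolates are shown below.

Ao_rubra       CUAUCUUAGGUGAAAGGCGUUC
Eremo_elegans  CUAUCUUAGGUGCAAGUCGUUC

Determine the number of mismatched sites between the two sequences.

2

The sequences differ at positions 13 (A/C), 17 (G/U).
That gives 2 mismatches out of 22 aligned sites, so the Hamming distance is 2.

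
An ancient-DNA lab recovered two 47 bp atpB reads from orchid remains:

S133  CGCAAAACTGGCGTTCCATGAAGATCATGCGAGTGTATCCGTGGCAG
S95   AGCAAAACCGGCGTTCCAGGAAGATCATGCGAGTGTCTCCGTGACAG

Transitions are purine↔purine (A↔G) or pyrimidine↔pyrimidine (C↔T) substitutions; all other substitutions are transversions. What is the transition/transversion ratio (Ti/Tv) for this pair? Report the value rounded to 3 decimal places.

Differing sites — 1:C/A (Tv); 9:T/C (Ti); 19:T/G (Tv); 37:A/C (Tv); 44:G/A (Ti).
Of the 5 differences, 2 transitions and 3 transversions, so Ti/Tv = 2/3 = 0.667.

0.667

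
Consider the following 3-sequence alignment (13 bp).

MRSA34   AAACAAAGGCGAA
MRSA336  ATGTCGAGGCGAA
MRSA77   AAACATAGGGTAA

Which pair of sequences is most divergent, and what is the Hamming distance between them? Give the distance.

7

Pairwise Hamming distances:
  MRSA34 vs MRSA336: 5
  MRSA34 vs MRSA77: 3
  MRSA336 vs MRSA77: 7
The largest is 7, between MRSA336 and MRSA77.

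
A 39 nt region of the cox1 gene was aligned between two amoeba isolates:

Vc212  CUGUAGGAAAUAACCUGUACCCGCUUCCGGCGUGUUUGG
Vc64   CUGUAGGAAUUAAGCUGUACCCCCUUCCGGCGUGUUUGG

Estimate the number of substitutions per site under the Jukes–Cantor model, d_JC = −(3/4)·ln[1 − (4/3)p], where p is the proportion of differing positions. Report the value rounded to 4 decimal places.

The sequences differ at positions 10 (A/U), 14 (C/G), 23 (G/C).
p = 3/39 = 0.076923.
d = −0.75 · ln(1 − (4/3)·0.076923) = −0.75 · ln(0.897436) = −0.75 · (-0.108213) = 0.0812.

0.0812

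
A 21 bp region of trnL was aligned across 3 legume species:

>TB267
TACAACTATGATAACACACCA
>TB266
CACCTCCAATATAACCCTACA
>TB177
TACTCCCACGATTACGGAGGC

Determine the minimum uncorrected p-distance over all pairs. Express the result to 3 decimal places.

0.429

Pairwise Hamming distances:
  TB267 vs TB266: 9
  TB267 vs TB177: 10
  TB266 vs TB177: 12
The smallest is 9 mismatches, between TB267 and TB266; p = 9/21 = 0.429.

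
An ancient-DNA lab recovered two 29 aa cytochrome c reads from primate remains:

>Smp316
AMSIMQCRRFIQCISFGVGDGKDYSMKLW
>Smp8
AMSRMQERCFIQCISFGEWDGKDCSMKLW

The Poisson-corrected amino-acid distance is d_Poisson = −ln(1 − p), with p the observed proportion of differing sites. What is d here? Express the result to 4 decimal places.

Differing sites — 4:I/R; 7:C/E; 9:R/C; 18:V/E; 19:G/W; 24:Y/C.
p = 6/29 = 0.206897.
d = −ln(1 − 0.206897) = −ln(0.793103) = 0.2318.

0.2318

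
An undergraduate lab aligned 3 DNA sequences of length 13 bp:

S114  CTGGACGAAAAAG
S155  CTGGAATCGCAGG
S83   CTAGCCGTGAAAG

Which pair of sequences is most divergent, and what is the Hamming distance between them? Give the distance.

Pairwise Hamming distances:
  S114 vs S155: 6
  S114 vs S83: 4
  S155 vs S83: 7
The largest is 7, between S155 and S83.

7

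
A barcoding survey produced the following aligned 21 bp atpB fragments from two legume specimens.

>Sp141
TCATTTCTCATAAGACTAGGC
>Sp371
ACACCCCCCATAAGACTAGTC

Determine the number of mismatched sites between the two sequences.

Mismatches occur at site 1 (T/A), site 4 (T/C), site 5 (T/C), site 6 (T/C), site 8 (T/C), site 20 (G/T).
That gives 6 mismatches out of 21 aligned sites, so the Hamming distance is 6.

6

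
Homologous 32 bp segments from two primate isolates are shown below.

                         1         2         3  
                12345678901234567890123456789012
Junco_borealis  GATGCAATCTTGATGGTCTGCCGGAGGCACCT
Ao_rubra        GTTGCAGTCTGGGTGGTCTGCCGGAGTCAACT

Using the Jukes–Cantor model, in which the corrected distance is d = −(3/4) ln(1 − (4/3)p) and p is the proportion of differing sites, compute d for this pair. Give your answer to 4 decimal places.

Mismatches occur at site 2 (A/T), site 7 (A/G), site 11 (T/G), site 13 (A/G), site 27 (G/T), site 30 (C/A).
p = 6/32 = 0.187500.
d = −0.75 · ln(1 − (4/3)·0.187500) = −0.75 · ln(0.750000) = −0.75 · (-0.287682) = 0.2158.

0.2158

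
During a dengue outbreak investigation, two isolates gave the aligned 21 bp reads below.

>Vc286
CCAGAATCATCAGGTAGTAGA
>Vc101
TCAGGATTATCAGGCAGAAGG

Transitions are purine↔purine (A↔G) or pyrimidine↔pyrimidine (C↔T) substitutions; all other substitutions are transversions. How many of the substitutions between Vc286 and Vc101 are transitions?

5

Differing sites — 1:C/T (Ti); 5:A/G (Ti); 8:C/T (Ti); 15:T/C (Ti); 18:T/A (Tv); 21:A/G (Ti).
Of the 6 differences, 5 transitions and 1 transversion, so the answer is 5.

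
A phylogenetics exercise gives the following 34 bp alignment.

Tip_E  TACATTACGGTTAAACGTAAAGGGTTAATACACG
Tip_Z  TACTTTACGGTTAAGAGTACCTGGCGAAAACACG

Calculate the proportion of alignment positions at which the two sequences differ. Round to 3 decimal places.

0.265

The sequences differ at positions 4 (A/T), 15 (A/G), 16 (C/A), 20 (A/C), 21 (A/C), 22 (G/T), 25 (T/C), 26 (T/G), 29 (T/A).
There are 9 differences over 34 sites, so p = 9/34 = 0.265.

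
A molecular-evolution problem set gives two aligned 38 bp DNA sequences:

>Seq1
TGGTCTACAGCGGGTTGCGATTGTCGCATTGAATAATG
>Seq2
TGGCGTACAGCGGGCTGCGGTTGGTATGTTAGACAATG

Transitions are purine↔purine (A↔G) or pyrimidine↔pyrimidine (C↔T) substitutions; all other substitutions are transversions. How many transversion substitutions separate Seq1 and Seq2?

The sequences differ at positions 4 (T/C, transition), 5 (C/G, transversion), 15 (T/C, transition), 20 (A/G, transition), 24 (T/G, transversion), 25 (C/T, transition), 26 (G/A, transition), 27 (C/T, transition), 28 (A/G, transition), 31 (G/A, transition), 32 (A/G, transition), 34 (T/C, transition).
Of the 12 differences, 10 transitions and 2 transversions, so the answer is 2.

2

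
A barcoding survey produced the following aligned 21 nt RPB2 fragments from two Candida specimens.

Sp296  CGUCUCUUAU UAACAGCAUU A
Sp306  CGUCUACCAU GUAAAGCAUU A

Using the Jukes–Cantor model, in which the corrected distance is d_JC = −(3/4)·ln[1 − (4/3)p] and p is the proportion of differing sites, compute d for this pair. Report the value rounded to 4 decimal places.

0.3597

Mismatches occur at site 6 (C↔A), site 7 (U↔C), site 8 (U↔C), site 11 (U↔G), site 12 (A↔U), site 14 (C↔A).
p = 6/21 = 0.285714.
d = −0.75 · ln(1 − (4/3)·0.285714) = −0.75 · ln(0.619048) = −0.75 · (-0.479572) = 0.3597.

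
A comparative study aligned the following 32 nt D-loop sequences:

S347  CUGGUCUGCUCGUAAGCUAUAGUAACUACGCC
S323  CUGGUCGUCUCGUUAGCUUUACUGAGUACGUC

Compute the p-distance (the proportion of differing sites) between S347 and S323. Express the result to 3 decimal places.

The sequences differ at positions 7 (U/G), 8 (G/U), 14 (A/U), 19 (A/U), 22 (G/C), 24 (A/G), 26 (C/G), 31 (C/U).
There are 8 differences over 32 sites, so p = 8/32 = 0.250.

0.250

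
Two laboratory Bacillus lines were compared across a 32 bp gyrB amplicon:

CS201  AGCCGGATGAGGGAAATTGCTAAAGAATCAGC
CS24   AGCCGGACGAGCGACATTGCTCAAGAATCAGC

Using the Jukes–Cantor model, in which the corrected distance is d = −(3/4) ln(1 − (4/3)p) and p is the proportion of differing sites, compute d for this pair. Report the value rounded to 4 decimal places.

The sequences differ at positions 8 (T/C), 12 (G/C), 15 (A/C), 22 (A/C).
p = 4/32 = 0.125000.
d = −0.75 · ln(1 − (4/3)·0.125000) = −0.75 · ln(0.833333) = −0.75 · (-0.182322) = 0.1367.

0.1367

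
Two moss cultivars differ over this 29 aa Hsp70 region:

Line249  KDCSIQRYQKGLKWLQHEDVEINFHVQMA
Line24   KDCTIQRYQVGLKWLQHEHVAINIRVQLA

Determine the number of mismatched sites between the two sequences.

7

Mismatches occur at site 4 (S/T), site 10 (K/V), site 19 (D/H), site 21 (E/A), site 24 (F/I), site 25 (H/R), site 28 (M/L).
That gives 7 mismatches out of 29 aligned sites, so the Hamming distance is 7.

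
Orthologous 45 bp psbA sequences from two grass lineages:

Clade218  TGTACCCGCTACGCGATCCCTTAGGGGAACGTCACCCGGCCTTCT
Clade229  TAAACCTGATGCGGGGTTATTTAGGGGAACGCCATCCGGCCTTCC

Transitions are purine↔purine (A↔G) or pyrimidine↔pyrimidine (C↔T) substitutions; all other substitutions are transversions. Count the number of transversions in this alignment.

4

Mismatches occur at site 2 (G↔A, transition), site 3 (T↔A, transversion), site 7 (C↔T, transition), site 9 (C↔A, transversion), site 11 (A↔G, transition), site 14 (C↔G, transversion), site 16 (A↔G, transition), site 18 (C↔T, transition), site 19 (C↔A, transversion), site 20 (C↔T, transition), site 32 (T↔C, transition), site 35 (C↔T, transition), site 45 (T↔C, transition).
Of the 13 differences, 9 transitions and 4 transversions, so the answer is 4.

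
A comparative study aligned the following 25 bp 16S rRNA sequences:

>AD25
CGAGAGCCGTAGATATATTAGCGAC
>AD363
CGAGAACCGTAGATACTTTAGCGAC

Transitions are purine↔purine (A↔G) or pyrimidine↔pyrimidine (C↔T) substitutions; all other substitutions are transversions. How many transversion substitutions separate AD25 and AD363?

1

Mismatches occur at site 6 (G/A, transition), site 16 (T/C, transition), site 17 (A/T, transversion).
Of the 3 differences, 2 transitions and 1 transversion, so the answer is 1.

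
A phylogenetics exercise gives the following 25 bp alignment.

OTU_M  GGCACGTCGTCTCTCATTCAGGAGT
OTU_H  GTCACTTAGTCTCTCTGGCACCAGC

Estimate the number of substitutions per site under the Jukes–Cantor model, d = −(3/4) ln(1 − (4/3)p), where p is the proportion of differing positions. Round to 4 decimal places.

0.4904

Mismatches occur at site 2 (G↔T), site 6 (G↔T), site 8 (C↔A), site 16 (A↔T), site 17 (T↔G), site 18 (T↔G), site 21 (G↔C), site 22 (G↔C), site 25 (T↔C).
p = 9/25 = 0.360000.
d = −0.75 · ln(1 − (4/3)·0.360000) = −0.75 · ln(0.520000) = −0.75 · (-0.653926) = 0.4904.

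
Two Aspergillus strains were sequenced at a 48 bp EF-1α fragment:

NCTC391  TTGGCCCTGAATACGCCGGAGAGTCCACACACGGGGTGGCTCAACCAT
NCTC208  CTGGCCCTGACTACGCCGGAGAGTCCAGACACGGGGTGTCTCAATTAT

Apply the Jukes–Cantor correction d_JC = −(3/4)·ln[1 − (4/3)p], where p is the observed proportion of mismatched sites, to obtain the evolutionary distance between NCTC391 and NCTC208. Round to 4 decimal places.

0.1367

Differing sites — 1:T/C; 11:A/C; 28:C/G; 39:G/T; 45:C/T; 46:C/T.
p = 6/48 = 0.125000.
d = −0.75 · ln(1 − (4/3)·0.125000) = −0.75 · ln(0.833333) = −0.75 · (-0.182322) = 0.1367.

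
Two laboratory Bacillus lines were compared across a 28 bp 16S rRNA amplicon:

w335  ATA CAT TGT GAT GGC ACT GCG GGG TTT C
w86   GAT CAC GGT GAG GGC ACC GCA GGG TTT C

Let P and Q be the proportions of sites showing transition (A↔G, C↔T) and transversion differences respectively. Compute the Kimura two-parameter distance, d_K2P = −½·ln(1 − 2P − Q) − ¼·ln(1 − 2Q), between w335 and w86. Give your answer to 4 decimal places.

0.3639

Mismatches occur at site 1 (A→G, transition), site 2 (T→A, transversion), site 3 (A→T, transversion), site 6 (T→C, transition), site 7 (T→G, transversion), site 12 (T→G, transversion), site 18 (T→C, transition), site 21 (G→A, transition).
Of the 8 differences, 4 transitions and 4 transversions over 28 sites: P = 4/28 = 0.142857, Q = 4/28 = 0.142857.
d = −0.5·ln(0.571429) − 0.25·ln(0.714286) = −0.5·(-0.559615) − 0.25·(-0.336472) = 0.3639.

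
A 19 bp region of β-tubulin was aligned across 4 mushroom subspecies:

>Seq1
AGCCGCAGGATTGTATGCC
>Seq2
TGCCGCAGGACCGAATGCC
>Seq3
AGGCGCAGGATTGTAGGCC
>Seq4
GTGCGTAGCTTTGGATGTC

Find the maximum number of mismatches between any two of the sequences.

10

Pairwise Hamming distances:
  Seq1 vs Seq2: 4
  Seq1 vs Seq3: 2
  Seq1 vs Seq4: 8
  Seq2 vs Seq3: 6
  Seq2 vs Seq4: 10
  Seq3 vs Seq4: 8
The largest is 10, between Seq2 and Seq4.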